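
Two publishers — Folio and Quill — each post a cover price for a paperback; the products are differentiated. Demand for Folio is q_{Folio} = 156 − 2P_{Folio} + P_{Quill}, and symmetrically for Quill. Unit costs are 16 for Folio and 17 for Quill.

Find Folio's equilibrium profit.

Folio's profit: π = (P_{Folio} − 16)(156 − 2P_{Folio} + P_{Quill}).
∂π/∂P_{Folio} = 188 − 4P_{Folio} + P_{Quill} = 0 ⇒ P_{Folio} = 47 + 0.25P_{Quill}.
Similarly P_{Quill} = 47.5 + 0.25P_{Folio}.
Substituting the second reaction function into the first: P_{Folio} = 47 + 0.25(47.5 + 0.25P_{Folio}), which gives 0.9375P_{Folio} = 58.875 ⇒ P_{Folio} = 62.8.
Then P_{Quill} = 47.5 + 0.25·62.8 = 63.2.
q_{Folio} = 156 − 2·62.8 + 63.2 = 93.6.
Profit = (62.8 − 16)·93.6 = 4380.48.

4380.48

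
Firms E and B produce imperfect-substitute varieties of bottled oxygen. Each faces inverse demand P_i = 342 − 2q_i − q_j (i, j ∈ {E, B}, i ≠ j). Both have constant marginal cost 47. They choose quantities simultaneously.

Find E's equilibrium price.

Firm E's profit: π = q_E(342 − 2q_E − q_B) − 47q_E.
∂π/∂q_E = 295 − 4q_E − q_B = 0 ⇒ q_E = 73.75 − 0.25q_B.
Setting q_E = q_B in the reaction function: q_E = 73.75 − 0.25q_E, so q_E = 73.75 / 1.25 = 59.
P_E = 342 − 2·59 − 59 = 165.

165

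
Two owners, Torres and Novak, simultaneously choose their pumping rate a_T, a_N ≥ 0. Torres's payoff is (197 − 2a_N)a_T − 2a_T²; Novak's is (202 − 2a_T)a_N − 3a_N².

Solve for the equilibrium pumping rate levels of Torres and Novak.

38.9, 20.7

Expanding Torres's payoff: 197a_T − 2a_Na_T − 2a_T².
∂π/∂a_T = 197 − 2a_N − 4a_T = 0, so a_T = 49.25 − 0.5a_N.
Likewise for Novak: a_N = 101/3 − (1/3)a_T.
Plugging a_N into Torres's best response: a_T = 49.25 − 0.5(101/3 − (1/3)a_T) ⇒ (5/6)a_T = 389/12, so a_T = 38.9.
Then a_N = 101/3 − (1/3)·38.9 = 20.7.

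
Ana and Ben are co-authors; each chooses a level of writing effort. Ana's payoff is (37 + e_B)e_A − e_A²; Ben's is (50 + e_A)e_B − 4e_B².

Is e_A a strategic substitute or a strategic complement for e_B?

Expanding Ana's payoff: 37e_A + e_Be_A − e_A².
∂π/∂e_A = 37 + e_B − 2e_A = 0, so e_A = 18.5 + 0.5e_B.
The best-response slope de_A/de_B = 0.5 > 0: the reaction function is upward-sloping, so the choices are strategic complements.

strategic complements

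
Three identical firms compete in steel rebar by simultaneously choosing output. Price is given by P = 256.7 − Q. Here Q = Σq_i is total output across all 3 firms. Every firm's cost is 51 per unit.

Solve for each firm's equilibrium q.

51.425

A representative firm's profit is π_i = q_i(256.7 − Q) − 51q_i, with Q = q_i + Σ_{j≠i} q_j.
First-order condition: 205.7 − 2q_i − Σ_{j≠i} q_j = 0.
In a symmetric equilibrium every firm chooses the same q, so Σ_{j≠i} q_j = 2q. The condition becomes 205.7 − 4q = 0, giving q = 205.7/4 = 51.425.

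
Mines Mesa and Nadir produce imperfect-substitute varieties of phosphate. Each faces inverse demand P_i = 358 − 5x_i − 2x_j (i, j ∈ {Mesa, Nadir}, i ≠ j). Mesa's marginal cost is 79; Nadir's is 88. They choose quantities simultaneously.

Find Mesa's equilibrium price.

Mine Mesa's profit: π = x_{Mesa}(358 − 5x_{Mesa} − 2x_{Nadir}) − 79x_{Mesa}.
∂π/∂x_{Mesa} = 279 − 10x_{Mesa} − 2x_{Nadir} = 0 ⇒ x_{Mesa} = 27.9 − 0.2x_{Nadir}.
Similarly x_{Nadir} = 27 − 0.2x_{Mesa}.
Substituting the second reaction function into the first: x_{Mesa} = 27.9 − 0.2(27 − 0.2x_{Mesa}), which gives 0.96x_{Mesa} = 22.5 ⇒ x_{Mesa} = 23.4375.
Then x_{Nadir} = 27 − 0.2·23.4375 = 22.3125.
P_{Mesa} = 358 − 5·23.4375 − 2·22.3125 = 196.1875.

196.1875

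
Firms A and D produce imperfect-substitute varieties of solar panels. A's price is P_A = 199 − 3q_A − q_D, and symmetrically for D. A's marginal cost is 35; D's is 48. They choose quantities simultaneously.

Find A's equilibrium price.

106.4

Firm A's profit: π = q_A(199 − 3q_A − q_D) − 35q_A.
∂π/∂q_A = 164 − 6q_A − q_D = 0 ⇒ q_A = 82/3 − (1/6)q_D.
Similarly q_D = 151/6 − (1/6)q_A.
Plugging q_D into A's best response: q_A = 82/3 − (1/6)(151/6 − (1/6)q_A) ⇒ (35/36)q_A = 833/36, so q_A = 23.8.
Then q_D = 151/6 − (1/6)·23.8 = 21.2.
P_A = 199 − 3·23.8 − 21.2 = 106.4.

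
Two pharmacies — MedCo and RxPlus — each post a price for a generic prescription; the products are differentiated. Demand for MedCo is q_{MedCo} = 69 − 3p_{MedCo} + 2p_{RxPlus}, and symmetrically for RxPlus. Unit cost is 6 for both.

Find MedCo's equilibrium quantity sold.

47.25

MedCo's profit: π = (p_{MedCo} − 6)(69 − 3p_{MedCo} + 2p_{RxPlus}).
∂π/∂p_{MedCo} = 87 − 6p_{MedCo} + 2p_{RxPlus} = 0 ⇒ p_{MedCo} = 14.5 + (1/3)p_{RxPlus}.
By symmetry p_{RxPlus} = p_{MedCo}; substituting into the reaction function, (2/3)p_{MedCo} = 14.5 and p_{MedCo} = 21.75.
q_{MedCo} = 69 − 3·21.75 + 2·21.75 = 47.25.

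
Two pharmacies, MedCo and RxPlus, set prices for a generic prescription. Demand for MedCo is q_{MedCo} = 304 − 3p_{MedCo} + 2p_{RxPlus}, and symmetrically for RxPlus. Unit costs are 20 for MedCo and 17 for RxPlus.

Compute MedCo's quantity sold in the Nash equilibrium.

MedCo's profit: π = (p_{MedCo} − 20)(304 − 3p_{MedCo} + 2p_{RxPlus}).
∂π/∂p_{MedCo} = 364 − 6p_{MedCo} + 2p_{RxPlus} = 0 ⇒ p_{MedCo} = 182/3 + (1/3)p_{RxPlus}.
Similarly p_{RxPlus} = 355/6 + (1/3)p_{MedCo}.
Solving the two reaction functions simultaneously: (1 − (1/3)(1/3))p_{MedCo} = 182/3 + (1/3)·(355/6), so (8/9)p_{MedCo} = 1447/18 and p_{MedCo} = 90.4375.
Then p_{RxPlus} = 355/6 + (1/3)·90.4375 = 89.3125.
q_{MedCo} = 304 − 3·90.4375 + 2·89.3125 = 211.3125.

211.3125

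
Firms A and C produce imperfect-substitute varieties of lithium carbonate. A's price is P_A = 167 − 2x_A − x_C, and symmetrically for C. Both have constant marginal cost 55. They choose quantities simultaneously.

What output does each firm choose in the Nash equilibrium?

22.4

Firm A's profit: π = x_A(167 − 2x_A − x_C) − 55x_A.
∂π/∂x_A = 112 − 4x_A − x_C = 0 ⇒ x_A = 28 − 0.25x_C.
The game is symmetric, so in equilibrium x_C = x_A: the reaction function gives 1.25x_A = 28, hence x_A = 22.4.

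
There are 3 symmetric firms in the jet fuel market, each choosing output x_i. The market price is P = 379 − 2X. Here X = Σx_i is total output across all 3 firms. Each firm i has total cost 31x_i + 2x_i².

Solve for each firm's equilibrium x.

A representative firm's profit is π_i = x_i(379 − 2X) − 31x_i − 2x_i², with X = x_i + Σ_{j≠i} x_j.
First-order condition: 348 − 8x_i − 2Σ_{j≠i} x_j = 0.
Imposing symmetry (x_j = x for all j) turns Σ_{j≠i} x_j into 2x, so 348 = 12x and x = 29.

29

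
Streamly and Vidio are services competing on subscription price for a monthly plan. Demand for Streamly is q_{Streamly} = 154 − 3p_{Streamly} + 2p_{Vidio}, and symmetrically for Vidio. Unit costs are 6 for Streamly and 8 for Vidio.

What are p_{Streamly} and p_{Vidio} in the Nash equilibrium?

43.375, 44.125

Streamly's profit: π = (p_{Streamly} − 6)(154 − 3p_{Streamly} + 2p_{Vidio}).
∂π/∂p_{Streamly} = 172 − 6p_{Streamly} + 2p_{Vidio} = 0 ⇒ p_{Streamly} = 86/3 + (1/3)p_{Vidio}.
Similarly p_{Vidio} = 89/3 + (1/3)p_{Streamly}.
Substituting the second reaction function into the first: p_{Streamly} = 86/3 + (1/3)(89/3 + (1/3)p_{Streamly}), which gives (8/9)p_{Streamly} = 347/9 ⇒ p_{Streamly} = 43.375.
Then p_{Vidio} = 89/3 + (1/3)·43.375 = 44.125.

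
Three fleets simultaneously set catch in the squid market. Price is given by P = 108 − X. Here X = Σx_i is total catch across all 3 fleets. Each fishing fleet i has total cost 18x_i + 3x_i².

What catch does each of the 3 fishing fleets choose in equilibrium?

9

A representative fishing fleet's profit is π_i = x_i(108 − X) − 18x_i − 3x_i², with X = x_i + Σ_{j≠i} x_j.
First-order condition: 90 − 8x_i − Σ_{j≠i} x_j = 0.
In a symmetric equilibrium every fishing fleet chooses the same x, so Σ_{j≠i} x_j = 2x. The condition becomes 90 − 10x = 0, giving x = 90/10 = 9.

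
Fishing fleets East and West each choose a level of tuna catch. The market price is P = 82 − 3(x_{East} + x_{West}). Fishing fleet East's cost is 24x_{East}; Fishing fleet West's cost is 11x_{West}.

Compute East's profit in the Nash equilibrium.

Fishing fleet East's profit: π = x_{East}(82 − 3(x_{East} + x_{West})) − 24x_{East}.
∂π/∂x_{East} = 58 − 6x_{East} − 3x_{West} = 0, so x_{East} = 29/3 − 0.5x_{West}.
By the same steps for West: x_{West} = 71/6 − 0.5x_{East}.
Plugging x_{West} into East's best response: x_{East} = 29/3 − 0.5(71/6 − 0.5x_{East}) ⇒ 0.75x_{East} = 3.75, so x_{East} = 5.
Then x_{West} = 71/6 − 0.5·5 = 28/3.
Price P = 82 − 3·(43/3) = 39.
East's profit: (39 − 24)·5 = 75.

75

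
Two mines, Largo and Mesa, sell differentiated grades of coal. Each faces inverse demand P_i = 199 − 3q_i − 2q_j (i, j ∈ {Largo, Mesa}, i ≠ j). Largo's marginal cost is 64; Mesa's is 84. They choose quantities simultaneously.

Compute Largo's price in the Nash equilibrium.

Mine Largo's profit: π = q_{Largo}(199 − 3q_{Largo} − 2q_{Mesa}) − 64q_{Largo}.
∂π/∂q_{Largo} = 135 − 6q_{Largo} − 2q_{Mesa} = 0 ⇒ q_{Largo} = 22.5 − (1/3)q_{Mesa}.
Similarly q_{Mesa} = 115/6 − (1/3)q_{Largo}.
Plugging q_{Mesa} into Largo's best response: q_{Largo} = 22.5 − (1/3)(115/6 − (1/3)q_{Largo}) ⇒ (8/9)q_{Largo} = 145/9, so q_{Largo} = 18.125.
Then q_{Mesa} = 115/6 − (1/3)·18.125 = 13.125.
P_{Largo} = 199 − 3·18.125 − 2·13.125 = 118.375.

118.375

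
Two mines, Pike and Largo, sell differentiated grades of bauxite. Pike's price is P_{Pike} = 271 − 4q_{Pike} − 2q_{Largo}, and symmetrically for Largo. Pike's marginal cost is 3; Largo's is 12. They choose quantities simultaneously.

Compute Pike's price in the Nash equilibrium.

Mine Pike's profit: π = q_{Pike}(271 − 4q_{Pike} − 2q_{Largo}) − 3q_{Pike}.
∂π/∂q_{Pike} = 268 − 8q_{Pike} − 2q_{Largo} = 0 ⇒ q_{Pike} = 33.5 − 0.25q_{Largo}.
Similarly q_{Largo} = 32.375 − 0.25q_{Pike}.
Substituting the second reaction function into the first: q_{Pike} = 33.5 − 0.25(32.375 − 0.25q_{Pike}), which gives 0.9375q_{Pike} = 813/32 ⇒ q_{Pike} = 27.1.
Then q_{Largo} = 32.375 − 0.25·27.1 = 25.6.
P_{Pike} = 271 − 4·27.1 − 2·25.6 = 111.4.

111.4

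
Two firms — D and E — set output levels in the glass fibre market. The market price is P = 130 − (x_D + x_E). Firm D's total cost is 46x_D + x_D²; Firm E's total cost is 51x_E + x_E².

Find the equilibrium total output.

32.6

Firm D's profit: π = x_D(130 − (x_D + x_E)) − 46x_D − x_D².
∂π/∂x_D = 84 − 4x_D − x_E = 0, so x_D = 21 − 0.25x_E.
By the same steps for E: x_E = 19.75 − 0.25x_D.
Plugging x_E into D's best response: x_D = 21 − 0.25(19.75 − 0.25x_D) ⇒ 0.9375x_D = 16.0625, so x_D = 257/15.
Then x_E = 19.75 − 0.25·(257/15) = 232/15.
Total output: 257/15 + 232/15 = 32.6.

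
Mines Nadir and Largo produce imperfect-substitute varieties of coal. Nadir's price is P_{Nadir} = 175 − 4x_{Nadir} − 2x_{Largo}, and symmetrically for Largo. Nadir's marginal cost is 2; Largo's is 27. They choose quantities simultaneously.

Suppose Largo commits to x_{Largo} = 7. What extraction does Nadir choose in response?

19.875

Mine Nadir's profit: π = x_{Nadir}(175 − 4x_{Nadir} − 2x_{Largo}) − 2x_{Nadir}.
∂π/∂x_{Nadir} = 173 − 8x_{Nadir} − 2x_{Largo} = 0 ⇒ x_{Nadir} = 21.625 − 0.25x_{Largo}.
At x_{Largo} = 7: x_{Nadir} = 21.625 − 0.25·7 = 19.875.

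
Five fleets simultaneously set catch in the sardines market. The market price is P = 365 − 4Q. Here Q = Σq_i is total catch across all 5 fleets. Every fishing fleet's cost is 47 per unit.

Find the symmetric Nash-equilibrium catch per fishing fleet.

13.25

A representative fishing fleet's profit is π_i = q_i(365 − 4Q) − 47q_i, with Q = q_i + Σ_{j≠i} q_j.
First-order condition: 318 − 8q_i − 4Σ_{j≠i} q_j = 0.
With identical fishing fleets, set every q_j = q: then 318 − 8q − 16q = 0, i.e. q = 318/24 = 13.25.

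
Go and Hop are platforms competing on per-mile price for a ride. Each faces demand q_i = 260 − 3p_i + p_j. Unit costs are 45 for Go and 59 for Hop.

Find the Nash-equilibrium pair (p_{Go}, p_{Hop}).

Go's profit: π = (p_{Go} − 45)(260 − 3p_{Go} + p_{Hop}).
∂π/∂p_{Go} = 395 − 6p_{Go} + p_{Hop} = 0 ⇒ p_{Go} = 395/6 + (1/6)p_{Hop}.
Similarly p_{Hop} = 437/6 + (1/6)p_{Go}.
Substituting the second reaction function into the first: p_{Go} = 395/6 + (1/6)(437/6 + (1/6)p_{Go}), which gives (35/36)p_{Go} = 2807/36 ⇒ p_{Go} = 80.2.
Then p_{Hop} = 437/6 + (1/6)·80.2 = 86.2.

80.2, 86.2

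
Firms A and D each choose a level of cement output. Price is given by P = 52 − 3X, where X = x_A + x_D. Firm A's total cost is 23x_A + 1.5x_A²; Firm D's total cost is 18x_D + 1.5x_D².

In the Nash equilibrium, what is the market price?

Firm A's profit: π = x_A(52 − 3(x_A + x_D)) − 23x_A − 1.5x_A².
∂π/∂x_A = 29 − 9x_A − 3x_D = 0, so x_A = 29/9 − (1/3)x_D.
By the same steps for D: x_D = 34/9 − (1/3)x_A.
Substituting the second reaction function into the first: x_A = 29/9 − (1/3)(34/9 − (1/3)x_A), which gives (8/9)x_A = 53/27 ⇒ x_A = 53/24.
Then x_D = 34/9 − (1/3)·(53/24) = 73/24.
Equilibrium price: P = 52 − 3·5.25 = 36.25.

36.25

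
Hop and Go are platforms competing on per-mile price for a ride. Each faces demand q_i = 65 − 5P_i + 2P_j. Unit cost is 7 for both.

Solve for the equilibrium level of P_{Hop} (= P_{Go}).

Hop's profit: π = (P_{Hop} − 7)(65 − 5P_{Hop} + 2P_{Go}).
∂π/∂P_{Hop} = 100 − 10P_{Hop} + 2P_{Go} = 0 ⇒ P_{Hop} = 10 + 0.2P_{Go}.
By symmetry P_{Go} = P_{Hop}; substituting into the reaction function, 0.8P_{Hop} = 10 and P_{Hop} = 12.5.

12.5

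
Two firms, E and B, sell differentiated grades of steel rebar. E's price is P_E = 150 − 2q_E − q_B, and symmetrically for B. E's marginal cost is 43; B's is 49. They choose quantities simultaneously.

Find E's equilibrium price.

86.6

Firm E's profit: π = q_E(150 − 2q_E − q_B) − 43q_E.
∂π/∂q_E = 107 − 4q_E − q_B = 0 ⇒ q_E = 26.75 − 0.25q_B.
Similarly q_B = 25.25 − 0.25q_E.
Plugging q_B into E's best response: q_E = 26.75 − 0.25(25.25 − 0.25q_E) ⇒ 0.9375q_E = 20.4375, so q_E = 21.8.
Then q_B = 25.25 − 0.25·21.8 = 19.8.
P_E = 150 − 2·21.8 − 19.8 = 86.6.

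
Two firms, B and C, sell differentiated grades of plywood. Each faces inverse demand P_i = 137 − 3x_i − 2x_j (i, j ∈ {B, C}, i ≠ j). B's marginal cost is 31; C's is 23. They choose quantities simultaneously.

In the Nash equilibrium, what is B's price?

69.25

Firm B's profit: π = x_B(137 − 3x_B − 2x_C) − 31x_B.
∂π/∂x_B = 106 − 6x_B − 2x_C = 0 ⇒ x_B = 53/3 − (1/3)x_C.
Similarly x_C = 19 − (1/3)x_B.
Solving the two reaction functions simultaneously: (1 − (−1/3)(−1/3))x_B = 53/3 − (1/3)·19, so (8/9)x_B = 34/3 and x_B = 12.75.
Then x_C = 19 − (1/3)·12.75 = 14.75.
P_B = 137 − 3·12.75 − 2·14.75 = 69.25.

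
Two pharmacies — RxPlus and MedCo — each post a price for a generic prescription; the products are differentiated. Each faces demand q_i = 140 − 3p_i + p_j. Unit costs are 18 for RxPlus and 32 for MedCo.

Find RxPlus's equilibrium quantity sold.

RxPlus's profit: π = (p_{RxPlus} − 18)(140 − 3p_{RxPlus} + p_{MedCo}).
∂π/∂p_{RxPlus} = 194 − 6p_{RxPlus} + p_{MedCo} = 0 ⇒ p_{RxPlus} = 97/3 + (1/6)p_{MedCo}.
Similarly p_{MedCo} = 118/3 + (1/6)p_{RxPlus}.
Plugging p_{MedCo} into RxPlus's best response: p_{RxPlus} = 97/3 + (1/6)(118/3 + (1/6)p_{RxPlus}) ⇒ (35/36)p_{RxPlus} = 350/9, so p_{RxPlus} = 40.
Then p_{MedCo} = 118/3 + (1/6)·40 = 46.
q_{RxPlus} = 140 − 3·40 + 46 = 66.

66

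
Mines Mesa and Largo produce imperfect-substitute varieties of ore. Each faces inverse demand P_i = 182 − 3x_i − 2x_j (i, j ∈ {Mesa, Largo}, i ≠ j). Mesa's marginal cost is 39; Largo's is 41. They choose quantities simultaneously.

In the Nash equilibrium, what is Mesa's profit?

Mine Mesa's profit: π = x_{Mesa}(182 − 3x_{Mesa} − 2x_{Largo}) − 39x_{Mesa}.
∂π/∂x_{Mesa} = 143 − 6x_{Mesa} − 2x_{Largo} = 0 ⇒ x_{Mesa} = 143/6 − (1/3)x_{Largo}.
Similarly x_{Largo} = 23.5 − (1/3)x_{Mesa}.
Plugging x_{Largo} into Mesa's best response: x_{Mesa} = 143/6 − (1/3)(23.5 − (1/3)x_{Mesa}) ⇒ (8/9)x_{Mesa} = 16, so x_{Mesa} = 18.
Then x_{Largo} = 23.5 − (1/3)·18 = 17.5.
P_{Mesa} = 182 − 3·18 − 2·17.5 = 93.
Profit = (93 − 39)·18 = 972.

972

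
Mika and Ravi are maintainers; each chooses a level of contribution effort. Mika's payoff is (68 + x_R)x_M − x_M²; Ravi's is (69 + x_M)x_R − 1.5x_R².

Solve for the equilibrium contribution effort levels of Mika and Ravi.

Expanding Mika's payoff: 68x_M + x_Rx_M − x_M².
∂π/∂x_M = 68 + x_R − 2x_M = 0, so x_M = 34 + 0.5x_R.
Likewise for Ravi: x_R = 23 + (1/3)x_M.
Plugging x_R into Mika's best response: x_M = 34 + 0.5(23 + (1/3)x_M) ⇒ (5/6)x_M = 45.5, so x_M = 54.6.
Then x_R = 23 + (1/3)·54.6 = 41.2.

54.6, 41.2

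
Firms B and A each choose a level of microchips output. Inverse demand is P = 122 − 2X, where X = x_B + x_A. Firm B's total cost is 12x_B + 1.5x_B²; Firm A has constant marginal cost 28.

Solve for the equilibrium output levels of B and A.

10.5, 18.25

Firm B's profit: π = x_B(122 − 2(x_B + x_A)) − 12x_B − 1.5x_B².
∂π/∂x_B = 110 − 7x_B − 2x_A = 0, so x_B = 110/7 − (2/7)x_A.
For A: ∂π/∂x_A = 94 − 4x_A − 2x_B = 0 ⇒ x_A = 23.5 − 0.5x_B.
Solving the two reaction functions simultaneously: (1 − (−2/7)(−0.5))x_B = 110/7 − (2/7)·23.5, so (6/7)x_B = 9 and x_B = 10.5.
Then x_A = 23.5 − 0.5·10.5 = 18.25.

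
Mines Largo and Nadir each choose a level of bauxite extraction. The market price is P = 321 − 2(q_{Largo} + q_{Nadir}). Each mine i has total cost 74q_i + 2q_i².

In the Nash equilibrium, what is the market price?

222.2

Mine Largo's profit: π = q_{Largo}(321 − 2(q_{Largo} + q_{Nadir})) − 74q_{Largo} − 2q_{Largo}².
∂π/∂q_{Largo} = 247 − 8q_{Largo} − 2q_{Nadir} = 0, so q_{Largo} = 30.875 − 0.25q_{Nadir}.
Setting q_{Largo} = q_{Nadir} in the reaction function: q_{Largo} = 30.875 − 0.25q_{Largo}, so q_{Largo} = 30.875 / 1.25 = 24.7.
Equilibrium price: P = 321 − 2·49.4 = 222.2.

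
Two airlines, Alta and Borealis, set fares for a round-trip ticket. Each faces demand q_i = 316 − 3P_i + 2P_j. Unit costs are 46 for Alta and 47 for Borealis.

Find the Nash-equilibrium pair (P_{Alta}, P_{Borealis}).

Alta's profit: π = (P_{Alta} − 46)(316 − 3P_{Alta} + 2P_{Borealis}).
∂π/∂P_{Alta} = 454 − 6P_{Alta} + 2P_{Borealis} = 0 ⇒ P_{Alta} = 227/3 + (1/3)P_{Borealis}.
Similarly P_{Borealis} = 457/6 + (1/3)P_{Alta}.
Plugging P_{Borealis} into Alta's best response: P_{Alta} = 227/3 + (1/3)(457/6 + (1/3)P_{Alta}) ⇒ (8/9)P_{Alta} = 1819/18, so P_{Alta} = 113.6875.
Then P_{Borealis} = 457/6 + (1/3)·113.6875 = 114.0625.

113.6875, 114.0625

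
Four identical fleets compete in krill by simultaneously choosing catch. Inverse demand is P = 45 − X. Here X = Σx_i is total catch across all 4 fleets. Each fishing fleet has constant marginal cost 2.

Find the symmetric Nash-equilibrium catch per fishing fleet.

A representative fishing fleet's profit is π_i = x_i(45 − X) − 2x_i, with X = x_i + Σ_{j≠i} x_j.
First-order condition: 43 − 2x_i − Σ_{j≠i} x_j = 0.
With identical fishing fleets, set every x_j = x: then 43 − 2x − 3x = 0, i.e. x = 43/5 = 8.6.

8.6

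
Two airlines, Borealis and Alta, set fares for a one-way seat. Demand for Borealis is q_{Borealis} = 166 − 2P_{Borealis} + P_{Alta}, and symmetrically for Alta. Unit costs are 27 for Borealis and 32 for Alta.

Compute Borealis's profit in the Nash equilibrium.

Borealis's profit: π = (P_{Borealis} − 27)(166 − 2P_{Borealis} + P_{Alta}).
∂π/∂P_{Borealis} = 220 − 4P_{Borealis} + P_{Alta} = 0 ⇒ P_{Borealis} = 55 + 0.25P_{Alta}.
Similarly P_{Alta} = 57.5 + 0.25P_{Borealis}.
Solving the two reaction functions simultaneously: (1 − (0.25)(0.25))P_{Borealis} = 55 + 0.25·57.5, so 0.9375P_{Borealis} = 69.375 and P_{Borealis} = 74.
Then P_{Alta} = 57.5 + 0.25·74 = 76.
q_{Borealis} = 166 − 2·74 + 76 = 94.
Profit = (74 − 27)·94 = 4418.

4418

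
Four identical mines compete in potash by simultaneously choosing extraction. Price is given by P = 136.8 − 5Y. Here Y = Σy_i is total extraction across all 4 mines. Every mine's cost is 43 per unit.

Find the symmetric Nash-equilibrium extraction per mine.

A representative mine's profit is π_i = y_i(136.8 − 5Y) − 43y_i, with Y = y_i + Σ_{j≠i} y_j.
First-order condition: 93.8 − 10y_i − 5Σ_{j≠i} y_j = 0.
Imposing symmetry (y_j = y for all j) turns Σ_{j≠i} y_j into 3y, so 93.8 = 25y and y = 3.752.

3.752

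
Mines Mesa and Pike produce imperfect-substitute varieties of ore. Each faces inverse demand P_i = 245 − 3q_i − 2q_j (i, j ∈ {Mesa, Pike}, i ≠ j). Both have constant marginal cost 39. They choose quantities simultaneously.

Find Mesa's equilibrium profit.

1989.1875

Mine Mesa's profit: π = q_{Mesa}(245 − 3q_{Mesa} − 2q_{Pike}) − 39q_{Mesa}.
∂π/∂q_{Mesa} = 206 − 6q_{Mesa} − 2q_{Pike} = 0 ⇒ q_{Mesa} = 103/3 − (1/3)q_{Pike}.
Setting q_{Mesa} = q_{Pike} in the reaction function: q_{Mesa} = 103/3 − (1/3)q_{Mesa}, so q_{Mesa} = (103/3) / (4/3) = 25.75.
P_{Mesa} = 245 − 3·25.75 − 2·25.75 = 116.25.
Profit = (116.25 − 39)·25.75 = 1989.1875.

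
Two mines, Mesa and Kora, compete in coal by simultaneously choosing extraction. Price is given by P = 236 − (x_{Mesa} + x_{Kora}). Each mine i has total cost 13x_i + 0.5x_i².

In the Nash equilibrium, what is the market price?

Mine Mesa's profit: π = x_{Mesa}(236 − (x_{Mesa} + x_{Kora})) − 13x_{Mesa} − 0.5x_{Mesa}².
∂π/∂x_{Mesa} = 223 − 3x_{Mesa} − x_{Kora} = 0, so x_{Mesa} = 223/3 − (1/3)x_{Kora}.
By symmetry x_{Kora} = x_{Mesa}; substituting into the reaction function, (4/3)x_{Mesa} = 223/3 and x_{Mesa} = 55.75.
Equilibrium price: P = 236 − 111.5 = 124.5.

124.5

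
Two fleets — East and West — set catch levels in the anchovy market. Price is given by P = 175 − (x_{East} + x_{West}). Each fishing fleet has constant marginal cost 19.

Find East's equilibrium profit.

Fishing fleet East's profit: π = x_{East}(175 − (x_{East} + x_{West})) − 19x_{East}.
∂π/∂x_{East} = 156 − 2x_{East} − x_{West} = 0, so x_{East} = 78 − 0.5x_{West}.
By symmetry x_{West} = x_{East}; substituting into the reaction function, 1.5x_{East} = 78 and x_{East} = 52.
Price P = 175 − 104 = 71.
East's profit: (71 − 19)·52 = 2704.

2704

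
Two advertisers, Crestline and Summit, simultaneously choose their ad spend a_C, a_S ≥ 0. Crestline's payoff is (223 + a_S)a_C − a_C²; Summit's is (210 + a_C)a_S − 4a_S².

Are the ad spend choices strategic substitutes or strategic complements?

Expanding Crestline's payoff: 223a_C + a_Sa_C − a_C².
∂π/∂a_C = 223 + a_S − 2a_C = 0, so a_C = 111.5 + 0.5a_S.
The best-response slope da_C/da_S = 0.5 > 0: the reaction function is upward-sloping, so the choices are strategic complements.

strategic complements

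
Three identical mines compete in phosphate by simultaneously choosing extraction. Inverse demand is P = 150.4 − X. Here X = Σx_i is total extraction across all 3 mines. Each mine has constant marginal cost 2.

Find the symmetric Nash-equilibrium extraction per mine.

37.1

A representative mine's profit is π_i = x_i(150.4 − X) − 2x_i, with X = x_i + Σ_{j≠i} x_j.
First-order condition: 148.4 − 2x_i − Σ_{j≠i} x_j = 0.
With identical mines, set every x_j = x: then 148.4 − 2x − 2x = 0, i.e. x = 148.4/4 = 37.1.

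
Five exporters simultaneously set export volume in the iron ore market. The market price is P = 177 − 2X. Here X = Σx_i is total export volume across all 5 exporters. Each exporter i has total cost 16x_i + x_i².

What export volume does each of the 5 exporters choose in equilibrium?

11.5

A representative exporter's profit is π_i = x_i(177 − 2X) − 16x_i − x_i², with X = x_i + Σ_{j≠i} x_j.
First-order condition: 161 − 6x_i − 2Σ_{j≠i} x_j = 0.
In a symmetric equilibrium every exporter chooses the same x, so Σ_{j≠i} x_j = 4x. The condition becomes 161 − 14x = 0, giving x = 161/14 = 11.5.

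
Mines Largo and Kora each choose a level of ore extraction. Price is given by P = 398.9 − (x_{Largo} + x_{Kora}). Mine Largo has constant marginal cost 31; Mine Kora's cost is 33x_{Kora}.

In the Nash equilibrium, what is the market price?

154.3

Mine Largo's profit: π = x_{Largo}(398.9 − (x_{Largo} + x_{Kora})) − 31x_{Largo}.
∂π/∂x_{Largo} = 367.9 − 2x_{Largo} − x_{Kora} = 0, so x_{Largo} = 183.95 − 0.5x_{Kora}.
By the same steps for Kora: x_{Kora} = 182.95 − 0.5x_{Largo}.
Plugging x_{Kora} into Largo's best response: x_{Largo} = 183.95 − 0.5(182.95 − 0.5x_{Largo}) ⇒ 0.75x_{Largo} = 92.475, so x_{Largo} = 123.3.
Then x_{Kora} = 182.95 − 0.5·123.3 = 121.3.
Equilibrium price: P = 398.9 − 244.6 = 154.3.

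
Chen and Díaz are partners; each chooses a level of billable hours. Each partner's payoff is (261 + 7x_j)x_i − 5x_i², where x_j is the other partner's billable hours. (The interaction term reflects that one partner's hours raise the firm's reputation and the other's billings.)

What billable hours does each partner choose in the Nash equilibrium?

Chen's payoff is (261 + 7x_D)x_C − 5x_C².
∂π/∂x_C = 261 + 7x_D − 10x_C = 0, so x_C = 26.1 + 0.7x_D.
Setting x_C = x_D in the reaction function: x_C = 26.1 + 0.7x_C, so x_C = 26.1 / 0.3 = 87.

87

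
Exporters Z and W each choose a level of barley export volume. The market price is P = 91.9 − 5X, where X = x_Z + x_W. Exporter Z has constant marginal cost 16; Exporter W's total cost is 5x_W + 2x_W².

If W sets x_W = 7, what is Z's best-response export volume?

4.09

Exporter Z's profit: π = x_Z(91.9 − 5(x_Z + x_W)) − 16x_Z.
∂π/∂x_Z = 75.9 − 10x_Z − 5x_W = 0, so x_Z = 7.59 − 0.5x_W.
At x_W = 7: x_Z = 7.59 − 0.5·7 = 4.09.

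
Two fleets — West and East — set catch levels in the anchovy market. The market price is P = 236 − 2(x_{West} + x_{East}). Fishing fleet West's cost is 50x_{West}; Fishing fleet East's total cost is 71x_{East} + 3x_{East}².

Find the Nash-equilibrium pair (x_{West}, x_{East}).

Fishing fleet West's profit: π = x_{West}(236 − 2(x_{West} + x_{East})) − 50x_{West}.
∂π/∂x_{West} = 186 − 4x_{West} − 2x_{East} = 0, so x_{West} = 46.5 − 0.5x_{East}.
For East: ∂π/∂x_{East} = 165 − 10x_{East} − 2x_{West} = 0 ⇒ x_{East} = 16.5 − 0.2x_{West}.
Plugging x_{East} into West's best response: x_{West} = 46.5 − 0.5(16.5 − 0.2x_{West}) ⇒ 0.9x_{West} = 38.25, so x_{West} = 42.5.
Then x_{East} = 16.5 − 0.2·42.5 = 8.

42.5, 8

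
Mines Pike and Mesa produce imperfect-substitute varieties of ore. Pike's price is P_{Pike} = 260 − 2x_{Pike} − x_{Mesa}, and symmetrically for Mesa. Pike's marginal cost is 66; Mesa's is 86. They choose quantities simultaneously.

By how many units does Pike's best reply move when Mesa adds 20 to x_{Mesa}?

-5

Mine Pike's profit: π = x_{Pike}(260 − 2x_{Pike} − x_{Mesa}) − 66x_{Pike}.
∂π/∂x_{Pike} = 194 − 4x_{Pike} − x_{Mesa} = 0 ⇒ x_{Pike} = 48.5 − 0.25x_{Mesa}.
The reaction-function slope is −0.25, so a 20-unit rise in x_{Mesa} moves x_{Pike} by −0.25 × 20 = −5. Pike's best response falls — the actions are strategic substitutes.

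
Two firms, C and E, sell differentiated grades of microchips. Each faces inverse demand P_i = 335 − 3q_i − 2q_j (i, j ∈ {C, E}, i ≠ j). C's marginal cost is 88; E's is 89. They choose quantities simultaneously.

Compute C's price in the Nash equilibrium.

180.8125

Firm C's profit: π = q_C(335 − 3q_C − 2q_E) − 88q_C.
∂π/∂q_C = 247 − 6q_C − 2q_E = 0 ⇒ q_C = 247/6 − (1/3)q_E.
Similarly q_E = 41 − (1/3)q_C.
Plugging q_E into C's best response: q_C = 247/6 − (1/3)(41 − (1/3)q_C) ⇒ (8/9)q_C = 27.5, so q_C = 30.9375.
Then q_E = 41 − (1/3)·30.9375 = 30.6875.
P_C = 335 − 3·30.9375 − 2·30.6875 = 180.8125.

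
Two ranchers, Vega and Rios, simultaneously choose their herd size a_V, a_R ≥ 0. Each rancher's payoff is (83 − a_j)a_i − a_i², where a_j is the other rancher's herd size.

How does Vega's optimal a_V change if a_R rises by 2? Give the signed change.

-1

Vega's payoff is (83 − a_R)a_V − a_V².
∂π/∂a_V = 83 − a_R − 2a_V = 0, so a_V = 41.5 − 0.5a_R.
The reaction-function slope is −0.5, so a 2-unit rise in a_R moves a_V by −0.5 × 2 = −1. Vega's best response falls — the actions are strategic substitutes.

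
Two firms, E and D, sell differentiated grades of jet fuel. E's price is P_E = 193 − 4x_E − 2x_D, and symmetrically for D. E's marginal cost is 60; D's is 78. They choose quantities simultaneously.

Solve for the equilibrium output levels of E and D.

Firm E's profit: π = x_E(193 − 4x_E − 2x_D) − 60x_E.
∂π/∂x_E = 133 − 8x_E − 2x_D = 0 ⇒ x_E = 16.625 − 0.25x_D.
Similarly x_D = 14.375 − 0.25x_E.
Solving the two reaction functions simultaneously: (1 − (−0.25)(−0.25))x_E = 16.625 − 0.25·14.375, so 0.9375x_E = 417/32 and x_E = 13.9.
Then x_D = 14.375 − 0.25·13.9 = 10.9.

13.9, 10.9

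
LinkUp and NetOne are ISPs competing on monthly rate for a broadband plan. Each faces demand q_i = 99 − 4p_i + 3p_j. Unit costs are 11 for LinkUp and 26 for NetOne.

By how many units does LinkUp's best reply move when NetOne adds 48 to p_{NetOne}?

LinkUp's profit: π = (p_{LinkUp} − 11)(99 − 4p_{LinkUp} + 3p_{NetOne}).
∂π/∂p_{LinkUp} = 143 − 8p_{LinkUp} + 3p_{NetOne} = 0 ⇒ p_{LinkUp} = 17.875 + 0.375p_{NetOne}.
The reaction-function slope is 0.375, so a 48-unit rise in p_{NetOne} moves p_{LinkUp} by 0.375 × 48 = 18. LinkUp's best response rises — the actions are strategic complements.

18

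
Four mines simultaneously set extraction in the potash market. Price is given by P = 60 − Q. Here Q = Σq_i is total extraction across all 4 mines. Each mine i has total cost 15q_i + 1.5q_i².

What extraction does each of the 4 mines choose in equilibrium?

5.625

A representative mine's profit is π_i = q_i(60 − Q) − 15q_i − 1.5q_i², with Q = q_i + Σ_{j≠i} q_j.
First-order condition: 45 − 5q_i − Σ_{j≠i} q_j = 0.
Imposing symmetry (q_j = q for all j) turns Σ_{j≠i} q_j into 3q, so 45 = 8q and q = 5.625.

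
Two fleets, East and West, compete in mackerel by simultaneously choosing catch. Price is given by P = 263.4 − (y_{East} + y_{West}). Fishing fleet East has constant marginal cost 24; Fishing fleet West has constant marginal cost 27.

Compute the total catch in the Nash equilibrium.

Fishing fleet East's profit: π = y_{East}(263.4 − (y_{East} + y_{West})) − 24y_{East}.
∂π/∂y_{East} = 239.4 − 2y_{East} − y_{West} = 0, so y_{East} = 119.7 − 0.5y_{West}.
By the same steps for West: y_{West} = 118.2 − 0.5y_{East}.
Plugging y_{West} into East's best response: y_{East} = 119.7 − 0.5(118.2 − 0.5y_{East}) ⇒ 0.75y_{East} = 60.6, so y_{East} = 80.8.
Then y_{West} = 118.2 − 0.5·80.8 = 77.8.
Total catch: 80.8 + 77.8 = 158.6.

158.6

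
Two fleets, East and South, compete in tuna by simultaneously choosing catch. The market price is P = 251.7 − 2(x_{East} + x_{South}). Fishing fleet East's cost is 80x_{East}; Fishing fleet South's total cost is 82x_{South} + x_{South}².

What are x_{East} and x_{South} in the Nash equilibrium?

34.54, 16.77

Fishing fleet East's profit: π = x_{East}(251.7 − 2(x_{East} + x_{South})) − 80x_{East}.
∂π/∂x_{East} = 171.7 − 4x_{East} − 2x_{South} = 0, so x_{East} = 42.925 − 0.5x_{South}.
For South: ∂π/∂x_{South} = 169.7 − 6x_{South} − 2x_{East} = 0 ⇒ x_{South} = 1697/60 − (1/3)x_{East}.
Solving the two reaction functions simultaneously: (1 − (−0.5)(−1/3))x_{East} = 42.925 − 0.5·(1697/60), so (5/6)x_{East} = 1727/60 and x_{East} = 34.54.
Then x_{South} = 1697/60 − (1/3)·34.54 = 16.77.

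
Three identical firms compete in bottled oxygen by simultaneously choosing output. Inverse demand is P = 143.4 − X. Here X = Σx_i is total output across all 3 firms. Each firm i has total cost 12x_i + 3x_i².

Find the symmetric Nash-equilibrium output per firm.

A representative firm's profit is π_i = x_i(143.4 − X) − 12x_i − 3x_i², with X = x_i + Σ_{j≠i} x_j.
First-order condition: 131.4 − 8x_i − Σ_{j≠i} x_j = 0.
In a symmetric equilibrium every firm chooses the same x, so Σ_{j≠i} x_j = 2x. The condition becomes 131.4 − 10x = 0, giving x = 131.4/10 = 13.14.

13.14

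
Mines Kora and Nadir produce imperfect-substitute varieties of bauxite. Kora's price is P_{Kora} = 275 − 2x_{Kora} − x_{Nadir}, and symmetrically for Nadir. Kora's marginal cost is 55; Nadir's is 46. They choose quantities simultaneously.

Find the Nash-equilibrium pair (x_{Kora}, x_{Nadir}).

Mine Kora's profit: π = x_{Kora}(275 − 2x_{Kora} − x_{Nadir}) − 55x_{Kora}.
∂π/∂x_{Kora} = 220 − 4x_{Kora} − x_{Nadir} = 0 ⇒ x_{Kora} = 55 − 0.25x_{Nadir}.
Similarly x_{Nadir} = 57.25 − 0.25x_{Kora}.
Plugging x_{Nadir} into Kora's best response: x_{Kora} = 55 − 0.25(57.25 − 0.25x_{Kora}) ⇒ 0.9375x_{Kora} = 40.6875, so x_{Kora} = 43.4.
Then x_{Nadir} = 57.25 − 0.25·43.4 = 46.4.

43.4, 46.4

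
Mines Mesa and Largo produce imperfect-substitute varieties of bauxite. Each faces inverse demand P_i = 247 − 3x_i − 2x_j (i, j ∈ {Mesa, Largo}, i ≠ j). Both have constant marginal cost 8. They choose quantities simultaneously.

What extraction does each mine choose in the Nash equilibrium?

Mine Mesa's profit: π = x_{Mesa}(247 − 3x_{Mesa} − 2x_{Largo}) − 8x_{Mesa}.
∂π/∂x_{Mesa} = 239 − 6x_{Mesa} − 2x_{Largo} = 0 ⇒ x_{Mesa} = 239/6 − (1/3)x_{Largo}.
Setting x_{Mesa} = x_{Largo} in the reaction function: x_{Mesa} = 239/6 − (1/3)x_{Mesa}, so x_{Mesa} = (239/6) / (4/3) = 29.875.

29.875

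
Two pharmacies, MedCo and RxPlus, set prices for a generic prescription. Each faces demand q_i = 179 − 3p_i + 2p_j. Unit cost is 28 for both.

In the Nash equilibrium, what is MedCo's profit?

4275.1875

MedCo's profit: π = (p_{MedCo} − 28)(179 − 3p_{MedCo} + 2p_{RxPlus}).
∂π/∂p_{MedCo} = 263 − 6p_{MedCo} + 2p_{RxPlus} = 0 ⇒ p_{MedCo} = 263/6 + (1/3)p_{RxPlus}.
Setting p_{MedCo} = p_{RxPlus} in the reaction function: p_{MedCo} = 263/6 + (1/3)p_{MedCo}, so p_{MedCo} = (263/6) / (2/3) = 65.75.
q_{MedCo} = 179 − 3·65.75 + 2·65.75 = 113.25.
Profit = (65.75 − 28)·113.25 = 4275.1875.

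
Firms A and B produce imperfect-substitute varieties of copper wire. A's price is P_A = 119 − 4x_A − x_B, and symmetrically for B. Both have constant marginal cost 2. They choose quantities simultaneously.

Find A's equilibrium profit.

Firm A's profit: π = x_A(119 − 4x_A − x_B) − 2x_A.
∂π/∂x_A = 117 − 8x_A − x_B = 0 ⇒ x_A = 14.625 − 0.125x_B.
The game is symmetric, so in equilibrium x_B = x_A: the reaction function gives 1.125x_A = 14.625, hence x_A = 13.
P_A = 119 − 4·13 − 13 = 54.
Profit = (54 − 2)·13 = 676.

676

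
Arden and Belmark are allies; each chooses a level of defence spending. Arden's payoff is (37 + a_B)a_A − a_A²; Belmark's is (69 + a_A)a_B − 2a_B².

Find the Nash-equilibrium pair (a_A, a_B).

31, 25

Expanding Arden's payoff: 37a_A + a_Ba_A − a_A².
∂π/∂a_A = 37 + a_B − 2a_A = 0, so a_A = 18.5 + 0.5a_B.
Likewise for Belmark: a_B = 17.25 + 0.25a_A.
Solving the two reaction functions simultaneously: (1 − (0.5)(0.25))a_A = 18.5 + 0.5·17.25, so 0.875a_A = 27.125 and a_A = 31.
Then a_B = 17.25 + 0.25·31 = 25.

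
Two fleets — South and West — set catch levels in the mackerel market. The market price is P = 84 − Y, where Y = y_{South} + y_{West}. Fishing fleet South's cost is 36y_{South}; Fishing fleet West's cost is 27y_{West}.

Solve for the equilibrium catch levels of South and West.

13, 22

Fishing fleet South's profit: π = y_{South}(84 − (y_{South} + y_{West})) − 36y_{South}.
∂π/∂y_{South} = 48 − 2y_{South} − y_{West} = 0, so y_{South} = 24 − 0.5y_{West}.
By the same steps for West: y_{West} = 28.5 − 0.5y_{South}.
Solving the two reaction functions simultaneously: (1 − (−0.5)(−0.5))y_{South} = 24 − 0.5·28.5, so 0.75y_{South} = 9.75 and y_{South} = 13.
Then y_{West} = 28.5 − 0.5·13 = 22.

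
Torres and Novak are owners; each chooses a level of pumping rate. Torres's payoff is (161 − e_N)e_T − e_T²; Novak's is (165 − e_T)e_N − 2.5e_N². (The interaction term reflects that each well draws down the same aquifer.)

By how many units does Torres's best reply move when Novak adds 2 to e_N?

Expanding Torres's payoff: 161e_T − e_Ne_T − e_T².
∂π/∂e_T = 161 − e_N − 2e_T = 0, so e_T = 80.5 − 0.5e_N.
The reaction-function slope is −0.5, so a 2-unit rise in e_N moves e_T by −0.5 × 2 = −1. Torres's best response falls — the actions are strategic substitutes.

-1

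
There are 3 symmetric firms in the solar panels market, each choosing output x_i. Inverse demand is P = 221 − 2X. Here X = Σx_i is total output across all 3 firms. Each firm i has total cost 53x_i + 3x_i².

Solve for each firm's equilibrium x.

A representative firm's profit is π_i = x_i(221 − 2X) − 53x_i − 3x_i², with X = x_i + Σ_{j≠i} x_j.
First-order condition: 168 − 10x_i − 2Σ_{j≠i} x_j = 0.
Imposing symmetry (x_j = x for all j) turns Σ_{j≠i} x_j into 2x, so 168 = 14x and x = 12.

12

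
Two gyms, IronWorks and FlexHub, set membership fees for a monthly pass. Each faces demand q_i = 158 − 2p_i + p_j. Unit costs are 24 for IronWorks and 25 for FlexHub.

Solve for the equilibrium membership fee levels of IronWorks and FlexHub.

68.8, 69.2

IronWorks's profit: π = (p_{IronWorks} − 24)(158 − 2p_{IronWorks} + p_{FlexHub}).
∂π/∂p_{IronWorks} = 206 − 4p_{IronWorks} + p_{FlexHub} = 0 ⇒ p_{IronWorks} = 51.5 + 0.25p_{FlexHub}.
Similarly p_{FlexHub} = 52 + 0.25p_{IronWorks}.
Plugging p_{FlexHub} into IronWorks's best response: p_{IronWorks} = 51.5 + 0.25(52 + 0.25p_{IronWorks}) ⇒ 0.9375p_{IronWorks} = 64.5, so p_{IronWorks} = 68.8.
Then p_{FlexHub} = 52 + 0.25·68.8 = 69.2.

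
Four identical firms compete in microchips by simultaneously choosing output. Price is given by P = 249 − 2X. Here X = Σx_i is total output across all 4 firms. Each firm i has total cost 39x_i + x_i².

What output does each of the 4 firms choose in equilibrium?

17.5

A representative firm's profit is π_i = x_i(249 − 2X) − 39x_i − x_i², with X = x_i + Σ_{j≠i} x_j.
First-order condition: 210 − 6x_i − 2Σ_{j≠i} x_j = 0.
Imposing symmetry (x_j = x for all j) turns Σ_{j≠i} x_j into 3x, so 210 = 12x and x = 17.5.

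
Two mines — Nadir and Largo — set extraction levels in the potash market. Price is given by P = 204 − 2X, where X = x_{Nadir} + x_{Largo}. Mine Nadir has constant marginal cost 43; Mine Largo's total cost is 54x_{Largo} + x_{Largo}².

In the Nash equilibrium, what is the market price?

109.6

Mine Nadir's profit: π = x_{Nadir}(204 − 2(x_{Nadir} + x_{Largo})) − 43x_{Nadir}.
∂π/∂x_{Nadir} = 161 − 4x_{Nadir} − 2x_{Largo} = 0, so x_{Nadir} = 40.25 − 0.5x_{Largo}.
For Largo: ∂π/∂x_{Largo} = 150 − 6x_{Largo} − 2x_{Nadir} = 0 ⇒ x_{Largo} = 25 − (1/3)x_{Nadir}.
Solving the two reaction functions simultaneously: (1 − (−0.5)(−1/3))x_{Nadir} = 40.25 − 0.5·25, so (5/6)x_{Nadir} = 27.75 and x_{Nadir} = 33.3.
Then x_{Largo} = 25 − (1/3)·33.3 = 13.9.
Equilibrium price: P = 204 − 2·47.2 = 109.6.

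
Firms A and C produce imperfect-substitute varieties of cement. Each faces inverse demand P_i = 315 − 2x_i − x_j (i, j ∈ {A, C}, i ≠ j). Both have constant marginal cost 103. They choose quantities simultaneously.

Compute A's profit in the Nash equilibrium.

Firm A's profit: π = x_A(315 − 2x_A − x_C) − 103x_A.
∂π/∂x_A = 212 − 4x_A − x_C = 0 ⇒ x_A = 53 − 0.25x_C.
Setting x_A = x_C in the reaction function: x_A = 53 − 0.25x_A, so x_A = 53 / 1.25 = 42.4.
P_A = 315 − 2·42.4 − 42.4 = 187.8.
Profit = (187.8 − 103)·42.4 = 3595.52.

3595.52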